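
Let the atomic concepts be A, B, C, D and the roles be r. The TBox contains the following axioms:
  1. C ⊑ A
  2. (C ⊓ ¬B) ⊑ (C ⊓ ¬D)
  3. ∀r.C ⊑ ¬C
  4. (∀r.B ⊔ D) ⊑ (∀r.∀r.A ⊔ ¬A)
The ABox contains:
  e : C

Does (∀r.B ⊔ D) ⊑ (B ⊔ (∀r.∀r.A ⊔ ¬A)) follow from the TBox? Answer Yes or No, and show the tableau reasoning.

1. (∀r.B ⊔ D) ⊑ (B ⊔ (∀r.∀r.A ⊔ ¬A))  ⇔  ((∀r.B ⊔ D) ⊓ (¬B ⊓ (∃r.∃r.¬A ⊓ A))) unsat w.r.t. T
   all branches close; clash {D, ¬D} at x₀
2. Hence (∀r.B ⊔ D) ⊑ (B ⊔ (∀r.∀r.A ⊔ ¬A)): entailed.

Yes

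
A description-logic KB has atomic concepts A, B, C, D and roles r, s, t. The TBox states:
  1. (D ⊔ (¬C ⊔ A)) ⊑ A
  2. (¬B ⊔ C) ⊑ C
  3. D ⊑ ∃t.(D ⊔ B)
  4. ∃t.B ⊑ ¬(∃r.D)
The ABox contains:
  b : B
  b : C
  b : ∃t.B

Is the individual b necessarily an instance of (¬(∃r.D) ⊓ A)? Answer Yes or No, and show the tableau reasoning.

1. b : (¬(∃r.D) ⊓ A)?  L(b) = {B, C, ∃t.B} ∪ {(∃r.D ⊔ ¬A)}
   apply at b: ∃t.B⊑¬(∃r.D)
   open: L(b) ⊇ {B, C, ¬A, ¬D, ∀r.¬D, …} (+ ∃-successors) — b ∉ (¬(∃r.D) ⊓ A) possible
2. Hence b : (¬(∃r.D) ⊓ A): not entailed.

No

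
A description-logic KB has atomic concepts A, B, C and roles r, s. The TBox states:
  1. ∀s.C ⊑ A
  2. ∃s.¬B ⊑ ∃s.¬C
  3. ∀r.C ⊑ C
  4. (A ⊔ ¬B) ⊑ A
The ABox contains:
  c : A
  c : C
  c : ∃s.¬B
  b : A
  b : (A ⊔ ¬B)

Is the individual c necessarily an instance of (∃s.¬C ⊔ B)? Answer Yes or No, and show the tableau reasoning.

Yes

1. c : (∃s.¬C ⊔ B)?  L(c) = {A, C, ∃s.¬B} ∪ {(∀s.C ⊓ ¬B)}
   clash {C, ¬C} at an ∃-successor — c ∈ (∃s.¬C ⊔ B)
2. Hence c : (∃s.¬C ⊔ B): entailed.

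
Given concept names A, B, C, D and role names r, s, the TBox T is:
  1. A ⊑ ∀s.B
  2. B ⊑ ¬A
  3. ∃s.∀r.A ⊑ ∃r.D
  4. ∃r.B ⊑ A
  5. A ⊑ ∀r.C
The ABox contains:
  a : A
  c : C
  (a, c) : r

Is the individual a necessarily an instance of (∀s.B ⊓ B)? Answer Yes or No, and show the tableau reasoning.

1. a : (∀s.B ⊓ B)?  L(a) = {A} ∪ {(∃s.¬B ⊔ ¬B)}
   apply at a: A⊑∀s.B; A⊑∀r.C
   open: L(a) ⊇ {A, ¬B, ∀r.C, ∀s.B, ∀s.∃r.¬A} — a ∉ (∀s.B ⊓ B) possible
2. Hence a : (∀s.B ⊓ B): not entailed.

No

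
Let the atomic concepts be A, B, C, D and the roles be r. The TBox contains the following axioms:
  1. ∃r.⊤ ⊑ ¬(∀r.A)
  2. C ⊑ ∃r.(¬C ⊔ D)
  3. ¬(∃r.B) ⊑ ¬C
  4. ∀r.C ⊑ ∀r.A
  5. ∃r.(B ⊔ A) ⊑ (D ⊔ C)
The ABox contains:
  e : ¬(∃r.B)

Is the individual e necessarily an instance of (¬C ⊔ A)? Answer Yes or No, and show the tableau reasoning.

1. e : (¬C ⊔ A)?  L(e) = {¬(∃r.B)} ∪ {(C ⊓ ¬A)}
   clash {C, ¬C} at e — e ∈ (¬C ⊔ A)
2. Hence e : (¬C ⊔ A): entailed.

Yes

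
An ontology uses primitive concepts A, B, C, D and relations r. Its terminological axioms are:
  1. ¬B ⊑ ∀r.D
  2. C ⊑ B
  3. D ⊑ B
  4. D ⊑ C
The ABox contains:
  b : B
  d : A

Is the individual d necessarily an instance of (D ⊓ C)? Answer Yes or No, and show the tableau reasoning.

1. d : (D ⊓ C)?  L(d) = {A} ∪ {(¬D ⊔ ¬C)}
   open: L(d) ⊇ {A, B, ¬D} — d ∉ (D ⊓ C) possible
2. Hence d : (D ⊓ C): not entailed.

No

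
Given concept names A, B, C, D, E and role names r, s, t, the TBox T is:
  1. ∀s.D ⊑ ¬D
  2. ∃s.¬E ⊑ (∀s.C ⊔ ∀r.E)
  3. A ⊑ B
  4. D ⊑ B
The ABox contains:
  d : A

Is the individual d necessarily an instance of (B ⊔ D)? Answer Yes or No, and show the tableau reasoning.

1. d : (B ⊔ D)?  L(d) = {A} ∪ {(¬B ⊓ ¬D)}
   clash {B, ¬B} at d — d ∈ (B ⊔ D)
2. Hence d : (B ⊔ D): entailed.

Yes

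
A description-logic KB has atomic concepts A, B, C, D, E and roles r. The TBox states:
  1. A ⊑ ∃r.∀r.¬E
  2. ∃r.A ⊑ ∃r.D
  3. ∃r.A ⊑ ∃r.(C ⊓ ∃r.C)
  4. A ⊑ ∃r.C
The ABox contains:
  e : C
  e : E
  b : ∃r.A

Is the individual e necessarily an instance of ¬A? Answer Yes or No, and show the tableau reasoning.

No

1. e : ¬A?  L(e) = {C, E} ∪ {A}
   apply at e: A⊑∃r.∀r.¬E; A⊑∃r.C
   open: L(e) ⊇ {A, C, E, ∀r.¬A, ∃r.C, …} (+ ∃-successors) — e ∉ ¬A possible
2. Hence e : ¬A: not entailed.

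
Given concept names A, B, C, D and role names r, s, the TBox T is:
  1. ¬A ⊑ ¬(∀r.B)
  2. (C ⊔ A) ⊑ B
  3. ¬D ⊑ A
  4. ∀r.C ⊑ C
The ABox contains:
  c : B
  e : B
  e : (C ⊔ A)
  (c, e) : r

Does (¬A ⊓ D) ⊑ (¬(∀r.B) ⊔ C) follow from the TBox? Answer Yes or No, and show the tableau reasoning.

Yes

1. (¬A ⊓ D) ⊑ (¬(∀r.B) ⊔ C)  ⇔  ((¬A ⊓ D) ⊓ (∀r.B ⊓ ¬C)) unsat w.r.t. T
   all branches close; clash {C, ¬C} at x₀
2. Hence (¬A ⊓ D) ⊑ (¬(∀r.B) ⊔ C): entailed.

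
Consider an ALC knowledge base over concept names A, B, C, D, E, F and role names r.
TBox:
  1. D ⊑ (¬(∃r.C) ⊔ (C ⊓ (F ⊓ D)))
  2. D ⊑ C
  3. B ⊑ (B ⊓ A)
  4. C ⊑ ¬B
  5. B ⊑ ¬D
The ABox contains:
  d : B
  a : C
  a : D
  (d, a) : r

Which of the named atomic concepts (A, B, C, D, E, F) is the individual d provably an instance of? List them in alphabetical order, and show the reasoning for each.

1. d : A?  L(d) = {B} ∪ {¬A}
   clash {A, ¬A} at d — d ∈ A
2. d : B?  L(d) = {B} ∪ {¬B}
   clash {B, ¬B} at d — d ∈ B
3. d : C?  L(d) = {B} ∪ {¬C}
   apply at d: B⊑(B ⊓ A); B⊑¬D
   open: L(d) ⊇ {A, B, ¬C, ¬D} — d ∉ C possible
4. d : D?  L(d) = {B} ∪ {¬D}
   apply at d: B⊑(B ⊓ A)
   open: L(d) ⊇ {A, B, ¬C, ¬D} — d ∉ D possible
5. d : E?  L(d) = {B} ∪ {¬E}
   apply at d: B⊑(B ⊓ A); B⊑¬D
   open: L(d) ⊇ {A, B, ¬C, ¬D, ¬E} — d ∉ E possible
6. d : F?  L(d) = {B} ∪ {¬F}
   apply at d: B⊑(B ⊓ A); B⊑¬D
   open: L(d) ⊇ {A, B, ¬C, ¬D, ¬F} — d ∉ F possible
7. Entailed for d: {A, B}

{A, B}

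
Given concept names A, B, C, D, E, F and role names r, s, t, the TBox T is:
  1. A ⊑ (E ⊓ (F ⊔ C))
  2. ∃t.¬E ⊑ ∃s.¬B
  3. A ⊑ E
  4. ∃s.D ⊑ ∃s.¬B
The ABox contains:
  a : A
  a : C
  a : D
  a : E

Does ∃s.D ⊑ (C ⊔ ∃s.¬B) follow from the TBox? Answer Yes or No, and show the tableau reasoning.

1. ∃s.D ⊑ (C ⊔ ∃s.¬B)  ⇔  (∃s.D ⊓ (¬C ⊓ ∀s.B)) unsat w.r.t. T
   all branches close; clash {C, ¬C} at x₀
2. Hence ∃s.D ⊑ (C ⊔ ∃s.¬B): entailed.

Yes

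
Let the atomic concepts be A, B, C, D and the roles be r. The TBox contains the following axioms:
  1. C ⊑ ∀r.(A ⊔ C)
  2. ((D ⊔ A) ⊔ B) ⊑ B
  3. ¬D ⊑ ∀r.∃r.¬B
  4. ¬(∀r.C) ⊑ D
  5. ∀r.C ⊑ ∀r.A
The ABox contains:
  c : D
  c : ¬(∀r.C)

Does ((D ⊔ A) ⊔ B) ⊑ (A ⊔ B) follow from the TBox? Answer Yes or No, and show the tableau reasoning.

1. ((D ⊔ A) ⊔ B) ⊑ (A ⊔ B)  ⇔  (((D ⊔ A) ⊔ B) ⊓ (¬A ⊓ ¬B)) unsat w.r.t. T
   all branches close; clash {B, ¬B} at x₀
2. Hence ((D ⊔ A) ⊔ B) ⊑ (A ⊔ B): entailed.

Yes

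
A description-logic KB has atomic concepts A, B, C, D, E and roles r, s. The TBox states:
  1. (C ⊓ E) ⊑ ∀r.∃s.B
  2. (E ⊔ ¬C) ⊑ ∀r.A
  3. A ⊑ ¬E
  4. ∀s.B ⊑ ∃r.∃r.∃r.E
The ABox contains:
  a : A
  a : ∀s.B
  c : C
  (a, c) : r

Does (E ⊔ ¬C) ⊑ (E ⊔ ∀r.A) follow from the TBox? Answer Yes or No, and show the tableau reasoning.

Yes

1. (E ⊔ ¬C) ⊑ (E ⊔ ∀r.A)  ⇔  ((E ⊔ ¬C) ⊓ (¬E ⊓ ∃r.¬A)) unsat w.r.t. T
   all branches close; clash {A, ¬A} at an ∃-successor
2. Hence (E ⊔ ¬C) ⊑ (E ⊔ ∀r.A): entailed.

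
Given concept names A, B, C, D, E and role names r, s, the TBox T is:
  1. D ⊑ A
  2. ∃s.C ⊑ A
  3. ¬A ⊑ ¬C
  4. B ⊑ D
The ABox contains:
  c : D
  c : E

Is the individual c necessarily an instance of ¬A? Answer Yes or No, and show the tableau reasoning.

1. c : ¬A?  L(c) = {D, E} ∪ {A}
   open: L(c) ⊇ {A, D, E} — c ∉ ¬A possible
2. Hence c : ¬A: not entailed.

No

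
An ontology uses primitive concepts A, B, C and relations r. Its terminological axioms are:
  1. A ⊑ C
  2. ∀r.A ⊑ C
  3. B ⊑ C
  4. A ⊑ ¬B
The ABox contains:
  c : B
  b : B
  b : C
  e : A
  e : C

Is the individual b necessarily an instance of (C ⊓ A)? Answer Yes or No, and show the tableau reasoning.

1. b : (C ⊓ A)?  L(b) = {B, C} ∪ {(¬C ⊔ ¬A)}
   open: L(b) ⊇ {B, C, ¬A} — b ∉ (C ⊓ A) possible
2. Hence b : (C ⊓ A): not entailed.

No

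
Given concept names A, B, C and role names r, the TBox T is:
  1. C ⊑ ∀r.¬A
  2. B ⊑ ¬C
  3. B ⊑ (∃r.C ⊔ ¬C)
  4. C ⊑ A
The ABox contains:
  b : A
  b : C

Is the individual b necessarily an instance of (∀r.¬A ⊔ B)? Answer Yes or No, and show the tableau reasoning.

1. b : (∀r.¬A ⊔ B)?  L(b) = {A, C} ∪ {(∃r.A ⊓ ¬B)}
   clash {A, ¬A} at an ∃-successor — b ∈ (∀r.¬A ⊔ B)
2. Hence b : (∀r.¬A ⊔ B): entailed.

Yes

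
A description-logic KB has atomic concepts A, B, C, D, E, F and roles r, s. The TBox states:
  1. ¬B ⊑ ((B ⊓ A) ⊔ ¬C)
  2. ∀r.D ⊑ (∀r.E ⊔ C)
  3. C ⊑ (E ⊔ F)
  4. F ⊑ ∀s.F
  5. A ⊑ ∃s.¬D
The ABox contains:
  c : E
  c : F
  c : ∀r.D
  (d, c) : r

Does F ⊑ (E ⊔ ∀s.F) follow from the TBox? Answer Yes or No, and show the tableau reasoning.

1. F ⊑ (E ⊔ ∀s.F)  ⇔  (F ⊓ (¬E ⊓ ∃s.¬F)) unsat w.r.t. T
   all branches close; clash {C, ¬C} at x₀
2. Hence F ⊑ (E ⊔ ∀s.F): entailed.

Yes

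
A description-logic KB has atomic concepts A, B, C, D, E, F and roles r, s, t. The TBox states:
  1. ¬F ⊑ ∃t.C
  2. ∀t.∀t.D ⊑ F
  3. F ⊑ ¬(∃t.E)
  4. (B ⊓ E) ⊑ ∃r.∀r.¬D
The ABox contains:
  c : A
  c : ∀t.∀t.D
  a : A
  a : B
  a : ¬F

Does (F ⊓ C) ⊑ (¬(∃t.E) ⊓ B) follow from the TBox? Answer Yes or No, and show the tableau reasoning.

No

1. (F ⊓ C) ⊑ (¬(∃t.E) ⊓ B)  ⇔  ((F ⊓ C) ⊓ (∃t.E ⊔ ¬B)) unsat w.r.t. T
   apply at x₀: F⊑¬(∃t.E)
   open: L(x₀) ⊇ {C, F, ¬B, ∀t.¬E}
2. Hence (F ⊓ C) ⊑ (¬(∃t.E) ⊓ B): not entailed.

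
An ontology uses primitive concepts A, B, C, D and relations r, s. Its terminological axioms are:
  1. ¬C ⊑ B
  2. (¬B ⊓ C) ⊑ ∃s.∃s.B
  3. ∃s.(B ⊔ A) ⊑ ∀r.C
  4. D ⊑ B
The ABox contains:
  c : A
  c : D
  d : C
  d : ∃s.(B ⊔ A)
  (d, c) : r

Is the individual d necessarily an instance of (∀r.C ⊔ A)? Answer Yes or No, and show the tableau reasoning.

1. d : (∀r.C ⊔ A)?  L(d) = {C, ∃s.(B ⊔ A)} ∪ {(∃r.¬C ⊓ ¬A)}
   clash {C, ¬C} at an ∃-successor — d ∈ (∀r.C ⊔ A)
2. Hence d : (∀r.C ⊔ A): entailed.

Yes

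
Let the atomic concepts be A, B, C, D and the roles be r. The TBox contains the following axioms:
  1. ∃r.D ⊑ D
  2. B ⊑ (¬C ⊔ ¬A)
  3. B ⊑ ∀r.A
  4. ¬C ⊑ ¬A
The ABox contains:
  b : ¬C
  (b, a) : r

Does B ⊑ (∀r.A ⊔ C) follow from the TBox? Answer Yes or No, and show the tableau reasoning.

1. B ⊑ (∀r.A ⊔ C)  ⇔  (B ⊓ (∃r.¬A ⊓ ¬C)) unsat w.r.t. T
   all branches close; clash {A, ¬A} at an ∃-successor
2. Hence B ⊑ (∀r.A ⊔ C): entailed.

Yes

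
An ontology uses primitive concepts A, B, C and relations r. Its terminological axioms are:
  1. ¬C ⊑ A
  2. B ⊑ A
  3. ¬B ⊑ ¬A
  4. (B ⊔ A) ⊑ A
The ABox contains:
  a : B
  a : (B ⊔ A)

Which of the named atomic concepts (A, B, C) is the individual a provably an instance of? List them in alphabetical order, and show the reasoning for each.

{A, B}

1. a : A?  L(a) = {B, (B ⊔ A)} ∪ {¬A}
   clash {A, ¬A} at a — a ∈ A
2. a : B?  L(a) = {B, (B ⊔ A)} ∪ {¬B}
   clash {B, ¬B} at a — a ∈ B
3. a : C?  L(a) = {B, (B ⊔ A)} ∪ {¬C}
   apply at a: ¬C⊑A; B⊑A; (B ⊔ A)⊑A
   open: L(a) ⊇ {A, B, ¬C} — a ∉ C possible
4. Entailed for a: {A, B}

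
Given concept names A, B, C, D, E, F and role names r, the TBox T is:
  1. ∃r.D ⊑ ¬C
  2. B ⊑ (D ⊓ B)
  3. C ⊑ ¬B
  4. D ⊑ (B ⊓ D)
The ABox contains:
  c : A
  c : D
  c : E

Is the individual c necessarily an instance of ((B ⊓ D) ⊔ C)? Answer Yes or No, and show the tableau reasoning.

Yes

1. c : ((B ⊓ D) ⊔ C)?  L(c) = {A, D, E} ∪ {((¬B ⊔ ¬D) ⊓ ¬C)}
   clash {D, ¬D} at c — c ∈ ((B ⊓ D) ⊔ C)
2. Hence c : ((B ⊓ D) ⊔ C): entailed.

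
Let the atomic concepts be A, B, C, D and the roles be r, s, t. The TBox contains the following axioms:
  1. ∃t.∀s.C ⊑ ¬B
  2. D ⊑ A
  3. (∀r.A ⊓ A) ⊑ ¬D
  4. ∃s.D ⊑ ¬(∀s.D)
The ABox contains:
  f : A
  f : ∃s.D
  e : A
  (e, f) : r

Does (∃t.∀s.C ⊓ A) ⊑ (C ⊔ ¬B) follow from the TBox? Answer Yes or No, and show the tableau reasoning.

1. (∃t.∀s.C ⊓ A) ⊑ (C ⊔ ¬B)  ⇔  ((∃t.∀s.C ⊓ A) ⊓ (¬C ⊓ B)) unsat w.r.t. T
   all branches close; clash {B, ¬B} at x₀
2. Hence (∃t.∀s.C ⊓ A) ⊑ (C ⊔ ¬B): entailed.

Yes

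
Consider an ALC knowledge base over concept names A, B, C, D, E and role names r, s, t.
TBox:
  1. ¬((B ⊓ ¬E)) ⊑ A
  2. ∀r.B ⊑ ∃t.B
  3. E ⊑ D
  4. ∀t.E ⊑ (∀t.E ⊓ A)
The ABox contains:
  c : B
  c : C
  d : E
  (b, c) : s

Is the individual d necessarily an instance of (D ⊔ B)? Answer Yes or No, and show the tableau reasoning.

1. d : (D ⊔ B)?  L(d) = {E} ∪ {(¬D ⊓ ¬B)}
   clash {D, ¬D} at d — d ∈ (D ⊔ B)
2. Hence d : (D ⊔ B): entailed.

Yes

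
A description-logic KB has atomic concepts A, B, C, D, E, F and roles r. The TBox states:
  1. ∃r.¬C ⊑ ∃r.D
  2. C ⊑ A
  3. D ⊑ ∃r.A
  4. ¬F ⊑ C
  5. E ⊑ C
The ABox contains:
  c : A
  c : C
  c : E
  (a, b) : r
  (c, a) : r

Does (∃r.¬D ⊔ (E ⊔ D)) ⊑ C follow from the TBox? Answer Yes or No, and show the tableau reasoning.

1. (∃r.¬D ⊔ (E ⊔ D)) ⊑ C  ⇔  ((∃r.¬D ⊔ (E ⊔ D)) ⊓ ¬C) unsat w.r.t. T
   open: L(x₀) ⊇ {F, ¬C, ¬D, ¬E, ∀r.C, …} (+ ∃-successors)
2. Hence (∃r.¬D ⊔ (E ⊔ D)) ⊑ C: not entailed.

No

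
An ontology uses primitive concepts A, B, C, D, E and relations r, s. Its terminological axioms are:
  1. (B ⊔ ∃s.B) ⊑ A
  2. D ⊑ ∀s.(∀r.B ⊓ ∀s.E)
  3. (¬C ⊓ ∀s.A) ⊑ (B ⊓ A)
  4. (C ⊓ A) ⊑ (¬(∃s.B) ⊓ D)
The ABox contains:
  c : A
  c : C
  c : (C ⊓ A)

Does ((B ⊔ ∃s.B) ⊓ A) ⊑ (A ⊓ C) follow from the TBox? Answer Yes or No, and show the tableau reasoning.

No

1. ((B ⊔ ∃s.B) ⊓ A) ⊑ (A ⊓ C)  ⇔  (((B ⊔ ∃s.B) ⊓ A) ⊓ (¬A ⊔ ¬C)) unsat w.r.t. T
   open: L(x₀) ⊇ {A, B, ¬C, ¬D, ∃s.¬A} (+ ∃-successors)
2. Hence ((B ⊔ ∃s.B) ⊓ A) ⊑ (A ⊓ C): not entailed.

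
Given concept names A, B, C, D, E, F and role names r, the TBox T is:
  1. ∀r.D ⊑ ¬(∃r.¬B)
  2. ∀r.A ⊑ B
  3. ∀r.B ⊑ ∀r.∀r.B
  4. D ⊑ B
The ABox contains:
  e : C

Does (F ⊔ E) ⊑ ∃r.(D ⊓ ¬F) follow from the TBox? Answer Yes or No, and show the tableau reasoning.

No

1. (F ⊔ E) ⊑ ∃r.(D ⊓ ¬F)  ⇔  ((F ⊔ E) ⊓ ∀r.(¬D ⊔ F)) unsat w.r.t. T
   open: L(x₀) ⊇ {F, ¬D, ∀r.(¬D ⊔ F), ∃r.¬A, ∃r.¬B, …} (+ ∃-successors)
2. Hence (F ⊔ E) ⊑ ∃r.(D ⊓ ¬F): not entailed.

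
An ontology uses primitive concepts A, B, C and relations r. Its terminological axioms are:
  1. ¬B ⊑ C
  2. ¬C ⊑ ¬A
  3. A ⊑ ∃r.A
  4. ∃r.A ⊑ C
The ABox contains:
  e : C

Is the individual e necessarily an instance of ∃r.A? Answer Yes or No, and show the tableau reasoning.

No

1. e : ∃r.A?  L(e) = {C} ∪ {∀r.¬A}
   open: L(e) ⊇ {C, ¬A, ∀r.¬A} — e ∉ ∃r.A possible
2. Hence e : ∃r.A: not entailed.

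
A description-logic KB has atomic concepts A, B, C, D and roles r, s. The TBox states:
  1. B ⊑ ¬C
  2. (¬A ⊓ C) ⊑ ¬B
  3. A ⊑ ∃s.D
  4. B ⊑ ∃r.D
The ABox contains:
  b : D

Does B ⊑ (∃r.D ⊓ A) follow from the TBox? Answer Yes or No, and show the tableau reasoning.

1. B ⊑ (∃r.D ⊓ A)  ⇔  (B ⊓ (∀r.¬D ⊔ ¬A)) unsat w.r.t. T
   apply at x₀: B⊑¬C; B⊑∃r.D
   open: L(x₀) ⊇ {B, ¬A, ¬C, ∃r.D} (+ ∃-successors)
2. Hence B ⊑ (∃r.D ⊓ A): not entailed.

No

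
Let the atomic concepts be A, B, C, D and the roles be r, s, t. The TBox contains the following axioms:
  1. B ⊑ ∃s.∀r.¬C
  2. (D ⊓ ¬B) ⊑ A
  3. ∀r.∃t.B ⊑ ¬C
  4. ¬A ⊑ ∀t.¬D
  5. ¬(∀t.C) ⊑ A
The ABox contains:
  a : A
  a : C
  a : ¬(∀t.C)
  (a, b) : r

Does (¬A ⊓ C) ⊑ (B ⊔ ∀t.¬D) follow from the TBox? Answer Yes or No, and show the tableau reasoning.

Yes

1. (¬A ⊓ C) ⊑ (B ⊔ ∀t.¬D)  ⇔  ((¬A ⊓ C) ⊓ (¬B ⊓ ∃t.D)) unsat w.r.t. T
   all branches close; clash {A, ¬A} at x₀
2. Hence (¬A ⊓ C) ⊑ (B ⊔ ∀t.¬D): entailed.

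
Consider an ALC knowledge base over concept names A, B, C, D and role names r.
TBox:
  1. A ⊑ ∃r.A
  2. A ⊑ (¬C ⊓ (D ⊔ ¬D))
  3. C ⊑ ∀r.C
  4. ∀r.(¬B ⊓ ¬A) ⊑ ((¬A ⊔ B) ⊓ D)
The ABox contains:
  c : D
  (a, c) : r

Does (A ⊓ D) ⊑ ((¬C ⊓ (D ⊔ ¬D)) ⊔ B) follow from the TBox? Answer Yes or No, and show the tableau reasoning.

1. (A ⊓ D) ⊑ ((¬C ⊓ (D ⊔ ¬D)) ⊔ B)  ⇔  ((A ⊓ D) ⊓ ((C ⊔ (¬D ⊓ D)) ⊓ ¬B)) unsat w.r.t. T
   all branches close; clash {D, ¬D} at x₀
2. Hence (A ⊓ D) ⊑ ((¬C ⊓ (D ⊔ ¬D)) ⊔ B): entailed.

Yes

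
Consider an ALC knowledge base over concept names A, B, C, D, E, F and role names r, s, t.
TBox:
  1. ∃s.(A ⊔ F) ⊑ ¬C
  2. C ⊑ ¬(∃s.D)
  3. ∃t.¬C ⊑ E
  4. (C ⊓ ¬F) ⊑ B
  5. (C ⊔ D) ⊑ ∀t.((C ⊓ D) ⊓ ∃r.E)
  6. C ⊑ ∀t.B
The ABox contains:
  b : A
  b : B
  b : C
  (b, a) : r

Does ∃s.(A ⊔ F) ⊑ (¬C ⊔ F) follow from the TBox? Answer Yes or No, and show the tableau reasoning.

1. ∃s.(A ⊔ F) ⊑ (¬C ⊔ F)  ⇔  (∃s.(A ⊔ F) ⊓ (C ⊓ ¬F)) unsat w.r.t. T
   all branches close; clash {C, ¬C} at x₀
2. Hence ∃s.(A ⊔ F) ⊑ (¬C ⊔ F): entailed.

Yes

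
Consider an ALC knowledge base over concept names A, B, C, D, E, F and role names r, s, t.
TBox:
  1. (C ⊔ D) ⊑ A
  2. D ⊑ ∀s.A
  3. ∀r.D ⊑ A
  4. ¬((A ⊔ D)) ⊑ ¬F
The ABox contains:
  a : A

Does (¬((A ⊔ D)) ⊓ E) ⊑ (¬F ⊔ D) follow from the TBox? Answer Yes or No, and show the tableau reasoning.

Yes

1. (¬((A ⊔ D)) ⊓ E) ⊑ (¬F ⊔ D)  ⇔  (((¬A ⊓ ¬D) ⊓ E) ⊓ (F ⊓ ¬D)) unsat w.r.t. T
   all branches close; clash {F, ¬F} at x₀
2. Hence (¬((A ⊔ D)) ⊓ E) ⊑ (¬F ⊔ D): entailed.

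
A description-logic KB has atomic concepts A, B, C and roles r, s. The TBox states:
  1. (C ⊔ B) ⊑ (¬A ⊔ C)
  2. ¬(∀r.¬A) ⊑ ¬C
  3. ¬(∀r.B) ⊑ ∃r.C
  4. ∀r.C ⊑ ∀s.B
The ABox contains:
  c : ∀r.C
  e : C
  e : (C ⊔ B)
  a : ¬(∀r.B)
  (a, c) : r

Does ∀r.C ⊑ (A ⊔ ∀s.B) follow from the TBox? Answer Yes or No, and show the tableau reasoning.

Yes

1. ∀r.C ⊑ (A ⊔ ∀s.B)  ⇔  (∀r.C ⊓ (¬A ⊓ ∃s.¬B)) unsat w.r.t. T
   all branches close; clash {B, ¬B} at an ∃-successor
2. Hence ∀r.C ⊑ (A ⊔ ∀s.B): entailed.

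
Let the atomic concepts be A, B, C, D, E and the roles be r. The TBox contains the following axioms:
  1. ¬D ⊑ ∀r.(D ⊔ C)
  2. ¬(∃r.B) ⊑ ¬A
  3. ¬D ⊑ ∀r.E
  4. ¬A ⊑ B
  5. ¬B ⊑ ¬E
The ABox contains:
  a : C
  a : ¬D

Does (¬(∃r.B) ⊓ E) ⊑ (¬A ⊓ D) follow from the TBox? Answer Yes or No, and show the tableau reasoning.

No

1. (¬(∃r.B) ⊓ E) ⊑ (¬A ⊓ D)  ⇔  ((∀r.¬B ⊓ E) ⊓ (A ⊔ ¬D)) unsat w.r.t. T
   apply at x₀: ¬(∃r.B)⊑¬A
   open: L(x₀) ⊇ {B, E, ¬A, ¬D, ∀r.(D ⊔ C), …}
2. Hence (¬(∃r.B) ⊓ E) ⊑ (¬A ⊓ D): not entailed.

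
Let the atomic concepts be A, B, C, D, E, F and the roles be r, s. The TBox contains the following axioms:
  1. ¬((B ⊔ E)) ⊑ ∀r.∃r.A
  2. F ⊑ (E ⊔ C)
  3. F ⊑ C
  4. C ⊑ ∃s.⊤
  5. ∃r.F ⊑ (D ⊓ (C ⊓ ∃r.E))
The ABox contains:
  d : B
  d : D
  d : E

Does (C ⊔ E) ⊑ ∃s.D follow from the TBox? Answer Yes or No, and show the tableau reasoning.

1. (C ⊔ E) ⊑ ∃s.D  ⇔  ((C ⊔ E) ⊓ ∀s.¬D) unsat w.r.t. T
   open: L(x₀) ⊇ {B, C, ¬F, ∀r.¬F, ∀s.¬D, …} (+ ∃-successors)
2. Hence (C ⊔ E) ⊑ ∃s.D: not entailed.

No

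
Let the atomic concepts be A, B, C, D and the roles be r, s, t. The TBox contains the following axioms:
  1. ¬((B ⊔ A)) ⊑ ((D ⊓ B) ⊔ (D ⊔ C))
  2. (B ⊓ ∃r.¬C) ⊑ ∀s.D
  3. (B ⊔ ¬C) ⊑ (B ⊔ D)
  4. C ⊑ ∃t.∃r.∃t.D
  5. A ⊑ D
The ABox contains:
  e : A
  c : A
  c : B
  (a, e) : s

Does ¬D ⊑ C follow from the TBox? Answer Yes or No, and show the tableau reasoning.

1. ¬D ⊑ C  ⇔  (¬D ⊓ ¬C) unsat w.r.t. T
   open: L(x₀) ⊇ {B, ¬A, ¬C, ¬D, ∀r.C}
2. Hence ¬D ⊑ C: not entailed.

No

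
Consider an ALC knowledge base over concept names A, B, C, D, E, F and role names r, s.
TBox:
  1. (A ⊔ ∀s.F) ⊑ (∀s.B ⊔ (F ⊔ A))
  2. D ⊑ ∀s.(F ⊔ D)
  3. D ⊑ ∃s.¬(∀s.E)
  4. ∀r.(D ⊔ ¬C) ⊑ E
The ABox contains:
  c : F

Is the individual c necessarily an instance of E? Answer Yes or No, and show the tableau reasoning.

No

1. c : E?  L(c) = {F} ∪ {¬E}
   open: L(c) ⊇ {F, ¬A, ¬D, ¬E, ∃r.(¬D ⊓ C), …} (+ ∃-successors) — c ∉ E possible
2. Hence c : E: not entailed.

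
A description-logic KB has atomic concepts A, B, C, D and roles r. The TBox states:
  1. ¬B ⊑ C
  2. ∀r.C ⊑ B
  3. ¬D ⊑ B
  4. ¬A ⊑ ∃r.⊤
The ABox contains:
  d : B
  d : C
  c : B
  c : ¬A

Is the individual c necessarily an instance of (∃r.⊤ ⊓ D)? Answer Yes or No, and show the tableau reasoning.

No

1. c : (∃r.⊤ ⊓ D)?  L(c) = {B, ¬A} ∪ {(∀r.⊥ ⊔ ¬D)}
   apply at c: ¬A⊑∃r.⊤
   open: L(c) ⊇ {B, ¬A, ¬D, ∃r.⊤} (+ ∃-successors) — c ∉ (∃r.⊤ ⊓ D) possible
2. Hence c : (∃r.⊤ ⊓ D): not entailed.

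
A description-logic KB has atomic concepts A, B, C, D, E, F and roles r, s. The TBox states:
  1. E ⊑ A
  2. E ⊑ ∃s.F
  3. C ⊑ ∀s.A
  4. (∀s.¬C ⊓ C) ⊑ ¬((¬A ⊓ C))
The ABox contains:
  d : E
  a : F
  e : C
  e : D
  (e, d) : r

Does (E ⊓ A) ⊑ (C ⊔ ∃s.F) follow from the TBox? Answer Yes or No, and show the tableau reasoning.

Yes

1. (E ⊓ A) ⊑ (C ⊔ ∃s.F)  ⇔  ((E ⊓ A) ⊓ (¬C ⊓ ∀s.¬F)) unsat w.r.t. T
   all branches close; clash {F, ¬F} at an ∃-successor
2. Hence (E ⊓ A) ⊑ (C ⊔ ∃s.F): entailed.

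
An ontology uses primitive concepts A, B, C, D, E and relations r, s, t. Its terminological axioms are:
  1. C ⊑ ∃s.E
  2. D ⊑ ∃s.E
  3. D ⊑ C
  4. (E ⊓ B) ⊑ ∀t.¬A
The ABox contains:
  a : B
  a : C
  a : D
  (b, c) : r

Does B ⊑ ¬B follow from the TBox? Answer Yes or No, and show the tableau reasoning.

No

1. B ⊑ ¬B  ⇔  (B ⊓ B) unsat w.r.t. T
   open: L(x₀) ⊇ {B, ¬C, ¬D, ¬E}
2. Hence B ⊑ ¬B: not entailed.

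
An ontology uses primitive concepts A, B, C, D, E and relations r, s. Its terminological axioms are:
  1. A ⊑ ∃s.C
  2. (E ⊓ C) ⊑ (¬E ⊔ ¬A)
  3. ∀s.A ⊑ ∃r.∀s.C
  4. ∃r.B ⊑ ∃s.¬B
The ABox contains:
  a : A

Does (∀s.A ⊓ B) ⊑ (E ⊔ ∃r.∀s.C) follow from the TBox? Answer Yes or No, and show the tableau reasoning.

1. (∀s.A ⊓ B) ⊑ (E ⊔ ∃r.∀s.C)  ⇔  ((∀s.A ⊓ B) ⊓ (¬E ⊓ ∀r.∃s.¬C)) unsat w.r.t. T
   all branches close; clash {C, ¬C} at an ∃-successor
2. Hence (∀s.A ⊓ B) ⊑ (E ⊔ ∃r.∀s.C): entailed.

Yes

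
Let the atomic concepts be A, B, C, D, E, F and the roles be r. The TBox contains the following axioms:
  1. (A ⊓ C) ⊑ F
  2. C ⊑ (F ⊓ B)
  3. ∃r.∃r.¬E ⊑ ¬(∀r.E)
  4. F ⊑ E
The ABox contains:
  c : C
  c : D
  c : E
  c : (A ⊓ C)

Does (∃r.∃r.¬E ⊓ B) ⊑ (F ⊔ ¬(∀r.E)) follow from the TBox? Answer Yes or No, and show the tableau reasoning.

1. (∃r.∃r.¬E ⊓ B) ⊑ (F ⊔ ¬(∀r.E))  ⇔  ((∃r.∃r.¬E ⊓ B) ⊓ (¬F ⊓ ∀r.E)) unsat w.r.t. T
   all branches close; clash {F, ¬F} at x₀
2. Hence (∃r.∃r.¬E ⊓ B) ⊑ (F ⊔ ¬(∀r.E)): entailed.

Yes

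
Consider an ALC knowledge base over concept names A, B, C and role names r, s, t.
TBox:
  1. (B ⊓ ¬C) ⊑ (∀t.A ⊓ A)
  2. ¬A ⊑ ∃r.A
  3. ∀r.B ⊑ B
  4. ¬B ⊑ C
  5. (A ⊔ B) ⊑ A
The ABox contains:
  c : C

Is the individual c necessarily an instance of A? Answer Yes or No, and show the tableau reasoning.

No

1. c : A?  L(c) = {C} ∪ {¬A}
   apply at c: ¬A⊑∃r.A
   open: L(c) ⊇ {C, ¬A, ¬B, ∃r.A, ∃r.¬B} (+ ∃-successors) — c ∉ A possible
2. Hence c : A: not entailed.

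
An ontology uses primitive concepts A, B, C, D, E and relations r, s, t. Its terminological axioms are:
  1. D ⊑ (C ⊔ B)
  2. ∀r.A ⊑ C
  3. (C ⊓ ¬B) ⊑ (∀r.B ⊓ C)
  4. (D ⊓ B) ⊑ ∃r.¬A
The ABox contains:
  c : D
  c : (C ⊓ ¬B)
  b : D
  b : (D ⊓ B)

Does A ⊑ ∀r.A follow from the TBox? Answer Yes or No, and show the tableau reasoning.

No

1. A ⊑ ∀r.A  ⇔  (A ⊓ ∃r.¬A) unsat w.r.t. T
   open: L(x₀) ⊇ {A, ¬C, ¬D, ∃r.¬A} (+ ∃-successors)
2. Hence A ⊑ ∀r.A: not entailed.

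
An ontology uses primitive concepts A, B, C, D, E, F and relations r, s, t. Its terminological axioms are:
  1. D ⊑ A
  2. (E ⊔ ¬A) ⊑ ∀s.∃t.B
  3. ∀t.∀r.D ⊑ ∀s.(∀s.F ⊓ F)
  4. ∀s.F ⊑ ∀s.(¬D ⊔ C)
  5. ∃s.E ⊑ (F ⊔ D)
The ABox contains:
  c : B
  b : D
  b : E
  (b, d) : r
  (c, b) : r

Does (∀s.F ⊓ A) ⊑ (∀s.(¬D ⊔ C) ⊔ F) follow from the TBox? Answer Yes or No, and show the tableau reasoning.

Yes

1. (∀s.F ⊓ A) ⊑ (∀s.(¬D ⊔ C) ⊔ F)  ⇔  ((∀s.F ⊓ A) ⊓ (∃s.(D ⊓ ¬C) ⊓ ¬F)) unsat w.r.t. T
   all branches close; clash {C, ¬C} at an ∃-successor
2. Hence (∀s.F ⊓ A) ⊑ (∀s.(¬D ⊔ C) ⊔ F): entailed.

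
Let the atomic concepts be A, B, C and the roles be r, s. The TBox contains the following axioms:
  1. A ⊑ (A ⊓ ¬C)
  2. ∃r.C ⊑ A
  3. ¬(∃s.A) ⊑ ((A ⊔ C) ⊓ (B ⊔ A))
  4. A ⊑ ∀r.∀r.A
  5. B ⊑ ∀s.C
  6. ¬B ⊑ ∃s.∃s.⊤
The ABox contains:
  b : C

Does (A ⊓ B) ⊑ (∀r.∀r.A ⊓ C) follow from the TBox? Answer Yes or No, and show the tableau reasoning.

1. (A ⊓ B) ⊑ (∀r.∀r.A ⊓ C)  ⇔  ((A ⊓ B) ⊓ (∃r.∃r.¬A ⊔ ¬C)) unsat w.r.t. T
   apply at x₀: A⊑(A ⊓ ¬C); A⊑∀r.∀r.A; B⊑∀s.C
   open: L(x₀) ⊇ {A, B, ¬C, ∀r.∀r.A, ∀s.C}
2. Hence (A ⊓ B) ⊑ (∀r.∀r.A ⊓ C): not entailed.

No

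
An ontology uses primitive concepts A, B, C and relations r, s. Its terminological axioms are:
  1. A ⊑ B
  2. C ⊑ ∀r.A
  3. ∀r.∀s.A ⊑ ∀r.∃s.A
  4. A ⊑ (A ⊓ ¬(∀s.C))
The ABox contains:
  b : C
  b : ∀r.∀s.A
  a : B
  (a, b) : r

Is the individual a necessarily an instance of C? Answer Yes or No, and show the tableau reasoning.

No

1. a : C?  L(a) = {B} ∪ {¬C}
   open: L(a) ⊇ {B, ¬A, ¬C, ∃r.∃s.¬A} (+ ∃-successors) — a ∉ C possible
2. Hence a : C: not entailed.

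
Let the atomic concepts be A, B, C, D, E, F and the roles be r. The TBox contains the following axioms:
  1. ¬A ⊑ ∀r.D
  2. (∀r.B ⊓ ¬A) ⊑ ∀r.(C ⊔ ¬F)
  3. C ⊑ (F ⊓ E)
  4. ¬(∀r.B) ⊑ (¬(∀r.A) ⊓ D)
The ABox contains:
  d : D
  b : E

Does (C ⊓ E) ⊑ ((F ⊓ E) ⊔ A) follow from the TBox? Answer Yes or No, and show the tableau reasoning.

1. (C ⊓ E) ⊑ ((F ⊓ E) ⊔ A)  ⇔  ((C ⊓ E) ⊓ ((¬F ⊔ ¬E) ⊓ ¬A)) unsat w.r.t. T
   all branches close; clash {E, ¬E} at x₀
2. Hence (C ⊓ E) ⊑ ((F ⊓ E) ⊔ A): entailed.

Yes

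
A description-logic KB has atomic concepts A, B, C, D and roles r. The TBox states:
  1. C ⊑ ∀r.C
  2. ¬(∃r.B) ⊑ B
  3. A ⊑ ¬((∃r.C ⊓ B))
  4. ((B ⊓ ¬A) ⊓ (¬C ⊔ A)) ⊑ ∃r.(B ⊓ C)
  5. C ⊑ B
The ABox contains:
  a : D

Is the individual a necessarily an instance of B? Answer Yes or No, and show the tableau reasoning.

No

1. a : B?  L(a) = {D} ∪ {¬B}
   open: L(a) ⊇ {D, ¬A, ¬B, ¬C, ∃r.B} (+ ∃-successors) — a ∉ B possible
2. Hence a : B: not entailed.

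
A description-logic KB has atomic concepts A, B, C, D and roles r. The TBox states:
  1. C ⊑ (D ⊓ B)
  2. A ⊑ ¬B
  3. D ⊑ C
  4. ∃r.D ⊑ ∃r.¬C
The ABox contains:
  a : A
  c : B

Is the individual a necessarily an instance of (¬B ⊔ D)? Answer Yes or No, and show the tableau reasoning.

1. a : (¬B ⊔ D)?  L(a) = {A} ∪ {(B ⊓ ¬D)}
   clash {B, ¬B} at a — a ∈ (¬B ⊔ D)
2. Hence a : (¬B ⊔ D): entailed.

Yes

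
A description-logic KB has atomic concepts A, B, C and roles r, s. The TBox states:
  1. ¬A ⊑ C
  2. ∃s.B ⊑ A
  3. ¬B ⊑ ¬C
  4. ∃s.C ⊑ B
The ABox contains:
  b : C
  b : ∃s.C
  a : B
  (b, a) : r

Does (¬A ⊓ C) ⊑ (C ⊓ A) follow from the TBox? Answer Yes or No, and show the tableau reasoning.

No

1. (¬A ⊓ C) ⊑ (C ⊓ A)  ⇔  ((¬A ⊓ C) ⊓ (¬C ⊔ ¬A)) unsat w.r.t. T
   open: L(x₀) ⊇ {B, C, ¬A, ∀s.¬B}
2. Hence (¬A ⊓ C) ⊑ (C ⊓ A): not entailed.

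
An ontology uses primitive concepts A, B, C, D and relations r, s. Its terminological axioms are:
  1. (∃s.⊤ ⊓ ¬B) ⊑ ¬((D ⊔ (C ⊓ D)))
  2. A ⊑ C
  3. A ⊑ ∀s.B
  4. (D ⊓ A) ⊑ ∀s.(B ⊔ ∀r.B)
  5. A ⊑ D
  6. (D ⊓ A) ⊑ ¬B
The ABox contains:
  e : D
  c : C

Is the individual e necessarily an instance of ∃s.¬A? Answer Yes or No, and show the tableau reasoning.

1. e : ∃s.¬A?  L(e) = {D} ∪ {∀s.A}
   open: L(e) ⊇ {D, ¬A, ∀s.A, ∀s.⊥} — e ∉ ∃s.¬A possible
2. Hence e : ∃s.¬A: not entailed.

No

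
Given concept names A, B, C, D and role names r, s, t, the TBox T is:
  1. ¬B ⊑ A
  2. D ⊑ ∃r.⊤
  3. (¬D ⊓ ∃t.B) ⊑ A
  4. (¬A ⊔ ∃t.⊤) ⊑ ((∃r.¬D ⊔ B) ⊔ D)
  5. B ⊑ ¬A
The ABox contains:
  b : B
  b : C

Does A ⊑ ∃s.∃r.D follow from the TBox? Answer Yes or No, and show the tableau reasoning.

No

1. A ⊑ ∃s.∃r.D  ⇔  (A ⊓ ∀s.∀r.¬D) unsat w.r.t. T
   open: L(x₀) ⊇ {A, ¬B, ¬D, ∀s.∀r.¬D, ∀t.⊥}
2. Hence A ⊑ ∃s.∃r.D: not entailed.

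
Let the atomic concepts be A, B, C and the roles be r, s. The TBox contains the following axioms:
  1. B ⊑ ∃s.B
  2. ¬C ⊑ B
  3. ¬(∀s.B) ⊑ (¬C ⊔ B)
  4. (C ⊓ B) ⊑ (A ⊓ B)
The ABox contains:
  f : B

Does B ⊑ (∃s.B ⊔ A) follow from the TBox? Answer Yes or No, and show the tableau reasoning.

Yes

1. B ⊑ (∃s.B ⊔ A)  ⇔  (B ⊓ (∀s.¬B ⊓ ¬A)) unsat w.r.t. T
   all branches close; clash {A, ¬A} at x₀
2. Hence B ⊑ (∃s.B ⊔ A): entailed.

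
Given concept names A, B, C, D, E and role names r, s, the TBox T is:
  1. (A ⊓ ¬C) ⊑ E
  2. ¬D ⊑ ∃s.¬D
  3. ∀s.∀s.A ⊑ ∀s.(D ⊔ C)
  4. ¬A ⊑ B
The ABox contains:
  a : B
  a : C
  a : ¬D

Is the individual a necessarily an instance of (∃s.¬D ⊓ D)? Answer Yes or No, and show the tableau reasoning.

1. a : (∃s.¬D ⊓ D)?  L(a) = {B, C, ¬D} ∪ {(∀s.D ⊔ ¬D)}
   apply at a: ¬D⊑∃s.¬D
   open: L(a) ⊇ {B, C, ¬D, ∃s.¬D, ∃s.∃s.¬A} (+ ∃-successors) — a ∉ (∃s.¬D ⊓ D) possible
2. Hence a : (∃s.¬D ⊓ D): not entailed.

No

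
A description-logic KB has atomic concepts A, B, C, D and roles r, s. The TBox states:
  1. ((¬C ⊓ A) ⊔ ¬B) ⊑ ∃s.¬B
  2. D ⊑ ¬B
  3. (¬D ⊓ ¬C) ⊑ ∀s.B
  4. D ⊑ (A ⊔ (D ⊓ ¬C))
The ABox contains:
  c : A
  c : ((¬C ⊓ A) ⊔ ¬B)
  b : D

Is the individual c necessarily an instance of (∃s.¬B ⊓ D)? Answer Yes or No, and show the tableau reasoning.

No

1. c : (∃s.¬B ⊓ D)?  L(c) = {A, ((¬C ⊓ A) ⊔ ¬B)} ∪ {(∀s.B ⊔ ¬D)}
   apply at c: ((¬C ⊓ A) ⊔ ¬B)⊑∃s.¬B
   open: L(c) ⊇ {A, C, ¬B, ¬D, ∃s.¬B} (+ ∃-successors) — c ∉ (∃s.¬B ⊓ D) possible
2. Hence c : (∃s.¬B ⊓ D): not entailed.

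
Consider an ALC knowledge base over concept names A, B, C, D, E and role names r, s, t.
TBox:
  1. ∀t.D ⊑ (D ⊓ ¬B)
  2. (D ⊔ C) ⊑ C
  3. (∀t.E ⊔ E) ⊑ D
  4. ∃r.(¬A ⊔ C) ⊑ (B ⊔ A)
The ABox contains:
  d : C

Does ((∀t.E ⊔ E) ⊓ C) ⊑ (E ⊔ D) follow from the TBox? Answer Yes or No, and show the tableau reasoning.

Yes

1. ((∀t.E ⊔ E) ⊓ C) ⊑ (E ⊔ D)  ⇔  (((∀t.E ⊔ E) ⊓ C) ⊓ (¬E ⊓ ¬D)) unsat w.r.t. T
   all branches close; clash {E, ¬E} at x₀
2. Hence ((∀t.E ⊔ E) ⊓ C) ⊑ (E ⊔ D): entailed.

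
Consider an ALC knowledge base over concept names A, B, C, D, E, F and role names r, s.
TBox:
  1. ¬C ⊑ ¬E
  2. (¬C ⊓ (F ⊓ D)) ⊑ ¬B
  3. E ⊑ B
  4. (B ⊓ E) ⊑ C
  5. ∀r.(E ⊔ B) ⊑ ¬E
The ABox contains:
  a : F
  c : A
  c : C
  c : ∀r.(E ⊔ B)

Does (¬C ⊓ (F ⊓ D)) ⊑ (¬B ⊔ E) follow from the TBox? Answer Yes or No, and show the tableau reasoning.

Yes

1. (¬C ⊓ (F ⊓ D)) ⊑ (¬B ⊔ E)  ⇔  ((¬C ⊓ (F ⊓ D)) ⊓ (B ⊓ ¬E)) unsat w.r.t. T
   all branches close; clash {C, ¬C} at x₀
2. Hence (¬C ⊓ (F ⊓ D)) ⊑ (¬B ⊔ E): entailed.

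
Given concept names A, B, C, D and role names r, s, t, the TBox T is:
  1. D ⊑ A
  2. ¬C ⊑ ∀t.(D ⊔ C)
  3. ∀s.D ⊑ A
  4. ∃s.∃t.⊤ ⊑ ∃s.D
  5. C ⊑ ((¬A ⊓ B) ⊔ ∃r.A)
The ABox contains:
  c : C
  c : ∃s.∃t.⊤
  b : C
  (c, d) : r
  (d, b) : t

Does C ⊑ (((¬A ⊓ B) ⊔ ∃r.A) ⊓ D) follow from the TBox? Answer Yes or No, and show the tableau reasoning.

No

1. C ⊑ (((¬A ⊓ B) ⊔ ∃r.A) ⊓ D)  ⇔  (C ⊓ (((A ⊔ ¬B) ⊓ ∀r.¬A) ⊔ ¬D)) unsat w.r.t. T
   apply at x₀: C⊑((¬A ⊓ B) ⊔ ∃r.A)
   open: L(x₀) ⊇ {B, C, ¬A, ¬D, ∀s.∀t.⊥, …} (+ ∃-successors)
2. Hence C ⊑ (((¬A ⊓ B) ⊔ ∃r.A) ⊓ D): not entailed.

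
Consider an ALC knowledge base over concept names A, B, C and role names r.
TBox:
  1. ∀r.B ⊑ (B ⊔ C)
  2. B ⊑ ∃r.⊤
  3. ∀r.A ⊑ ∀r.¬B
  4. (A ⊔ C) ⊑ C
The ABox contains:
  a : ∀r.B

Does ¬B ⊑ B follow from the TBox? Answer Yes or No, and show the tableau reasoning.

No

1. ¬B ⊑ B  ⇔  (¬B ⊓ ¬B) unsat w.r.t. T
   open: L(x₀) ⊇ {¬A, ¬B, ¬C, ∃r.¬A, ∃r.¬B} (+ ∃-successors)
2. Hence ¬B ⊑ B: not entailed.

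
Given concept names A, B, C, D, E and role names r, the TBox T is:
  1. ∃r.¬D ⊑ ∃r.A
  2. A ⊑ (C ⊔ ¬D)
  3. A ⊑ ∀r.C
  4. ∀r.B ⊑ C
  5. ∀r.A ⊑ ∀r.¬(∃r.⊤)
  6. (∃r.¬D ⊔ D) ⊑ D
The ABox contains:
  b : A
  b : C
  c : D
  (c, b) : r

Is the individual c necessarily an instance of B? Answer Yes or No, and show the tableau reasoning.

No

1. c : B?  L(c) = {D} ∪ {¬B}
   open: L(c) ⊇ {D, ¬A, ¬B, ∀r.D, ∃r.¬A, …} (+ ∃-successors) — c ∉ B possible
2. Hence c : B: not entailed.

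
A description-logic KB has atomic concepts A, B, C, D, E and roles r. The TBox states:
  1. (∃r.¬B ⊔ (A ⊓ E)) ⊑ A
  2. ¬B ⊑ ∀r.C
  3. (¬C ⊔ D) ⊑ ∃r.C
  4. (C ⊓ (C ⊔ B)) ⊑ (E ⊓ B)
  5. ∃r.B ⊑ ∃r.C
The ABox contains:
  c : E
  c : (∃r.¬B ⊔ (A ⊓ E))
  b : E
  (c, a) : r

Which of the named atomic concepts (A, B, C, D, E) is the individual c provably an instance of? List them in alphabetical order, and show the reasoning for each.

1. c : A?  L(c) = {E, (∃r.¬B ⊔ (A ⊓ E))} ∪ {¬A}
   clash {A, ¬A} at c — c ∈ A
2. c : B?  L(c) = {E, (∃r.¬B ⊔ (A ⊓ E))} ∪ {¬B}
   apply at c: (∃r.¬B ⊔ (A ⊓ E))⊑A; ¬B⊑∀r.C
   open: L(c) ⊇ {A, E, ¬B, ¬C, ∀r.C, …} (+ ∃-successors) — c ∉ B possible
3. c : C?  L(c) = {E, (∃r.¬B ⊔ (A ⊓ E))} ∪ {¬C}
   apply at c: (∃r.¬B ⊔ (A ⊓ E))⊑A
   open: L(c) ⊇ {A, B, E, ¬C, ∃r.C, …} (+ ∃-successors) — c ∉ C possible
4. c : D?  L(c) = {E, (∃r.¬B ⊔ (A ⊓ E))} ∪ {¬D}
   apply at c: (∃r.¬B ⊔ (A ⊓ E))⊑A
   open: L(c) ⊇ {A, B, C, E, ¬D, …} (+ ∃-successors) — c ∉ D possible
5. c : E?  L(c) = {E, (∃r.¬B ⊔ (A ⊓ E))} ∪ {¬E}
   clash {E, ¬E} at c — c ∈ E
6. Entailed for c: {A, E}

{A, E}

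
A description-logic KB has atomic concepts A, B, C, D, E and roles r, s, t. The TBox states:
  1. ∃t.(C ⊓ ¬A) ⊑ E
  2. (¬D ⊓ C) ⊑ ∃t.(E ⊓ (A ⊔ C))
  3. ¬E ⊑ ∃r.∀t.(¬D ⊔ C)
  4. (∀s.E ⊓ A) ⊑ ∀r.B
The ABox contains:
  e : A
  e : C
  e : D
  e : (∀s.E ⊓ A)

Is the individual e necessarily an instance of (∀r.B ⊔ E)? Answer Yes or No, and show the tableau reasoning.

1. e : (∀r.B ⊔ E)?  L(e) = {A, C, D, (∀s.E ⊓ A)} ∪ {(∃r.¬B ⊓ ¬E)}
   clash {E, ¬E} at e — e ∈ (∀r.B ⊔ E)
2. Hence e : (∀r.B ⊔ E): entailed.

Yes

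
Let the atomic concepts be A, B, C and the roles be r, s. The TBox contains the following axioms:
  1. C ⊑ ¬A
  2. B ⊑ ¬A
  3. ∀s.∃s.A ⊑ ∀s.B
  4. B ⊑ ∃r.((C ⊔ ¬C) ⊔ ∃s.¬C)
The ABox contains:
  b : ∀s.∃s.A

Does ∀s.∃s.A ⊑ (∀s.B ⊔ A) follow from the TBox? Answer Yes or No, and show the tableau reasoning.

1. ∀s.∃s.A ⊑ (∀s.B ⊔ A)  ⇔  (∀s.∃s.A ⊓ (∃s.¬B ⊓ ¬A)) unsat w.r.t. T
   all branches close; clash {B, ¬B} at an ∃-successor
2. Hence ∀s.∃s.A ⊑ (∀s.B ⊔ A): entailed.

Yes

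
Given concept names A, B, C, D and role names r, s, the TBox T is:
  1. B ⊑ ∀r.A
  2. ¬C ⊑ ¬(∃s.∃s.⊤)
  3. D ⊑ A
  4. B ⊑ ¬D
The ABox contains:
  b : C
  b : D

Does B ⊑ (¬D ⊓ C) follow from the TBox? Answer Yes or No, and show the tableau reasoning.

No

1. B ⊑ (¬D ⊓ C)  ⇔  (B ⊓ (D ⊔ ¬C)) unsat w.r.t. T
   apply at x₀: B⊑∀r.A; B⊑¬D
   open: L(x₀) ⊇ {B, ¬C, ¬D, ∀r.A, ∀s.∀s.⊥}
2. Hence B ⊑ (¬D ⊓ C): not entailed.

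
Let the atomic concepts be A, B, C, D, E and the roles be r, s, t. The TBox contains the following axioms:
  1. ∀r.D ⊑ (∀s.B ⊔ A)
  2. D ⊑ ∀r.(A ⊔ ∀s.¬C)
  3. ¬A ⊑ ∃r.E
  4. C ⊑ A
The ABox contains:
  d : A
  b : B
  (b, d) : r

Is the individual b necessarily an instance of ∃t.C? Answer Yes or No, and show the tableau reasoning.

No

1. b : ∃t.C?  L(b) = {B} ∪ {∀t.¬C}
   open: L(b) ⊇ {A, B, ¬D, ∀t.¬C, ∃r.¬D} (+ ∃-successors) — b ∉ ∃t.C possible
2. Hence b : ∃t.C: not entailed.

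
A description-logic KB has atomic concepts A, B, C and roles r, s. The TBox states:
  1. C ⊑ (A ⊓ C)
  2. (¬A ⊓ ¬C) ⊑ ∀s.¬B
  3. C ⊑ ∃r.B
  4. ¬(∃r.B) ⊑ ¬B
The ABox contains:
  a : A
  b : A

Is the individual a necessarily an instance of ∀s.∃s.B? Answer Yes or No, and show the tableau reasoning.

1. a : ∀s.∃s.B?  L(a) = {A} ∪ {∃s.∀s.¬B}
   open: L(a) ⊇ {A, ¬C, ∃r.B, ∃s.∀s.¬B} (+ ∃-successors) — a ∉ ∀s.∃s.B possible
2. Hence a : ∀s.∃s.B: not entailed.

No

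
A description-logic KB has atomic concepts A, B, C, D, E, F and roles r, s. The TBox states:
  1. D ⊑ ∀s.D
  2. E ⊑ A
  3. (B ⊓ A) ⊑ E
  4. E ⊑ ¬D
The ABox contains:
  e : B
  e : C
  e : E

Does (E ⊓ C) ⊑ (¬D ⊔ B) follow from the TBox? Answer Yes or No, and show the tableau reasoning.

1. (E ⊓ C) ⊑ (¬D ⊔ B)  ⇔  ((E ⊓ C) ⊓ (D ⊓ ¬B)) unsat w.r.t. T
   all branches close; clash {D, ¬D} at x₀
2. Hence (E ⊓ C) ⊑ (¬D ⊔ B): entailed.

Yes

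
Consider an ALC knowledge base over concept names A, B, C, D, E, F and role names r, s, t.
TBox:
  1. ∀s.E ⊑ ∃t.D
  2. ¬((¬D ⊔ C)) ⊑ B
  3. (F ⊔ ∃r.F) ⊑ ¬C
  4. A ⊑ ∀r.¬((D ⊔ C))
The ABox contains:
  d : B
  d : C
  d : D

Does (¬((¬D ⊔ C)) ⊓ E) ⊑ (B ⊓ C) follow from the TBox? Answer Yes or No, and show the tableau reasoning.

No

1. (¬((¬D ⊔ C)) ⊓ E) ⊑ (B ⊓ C)  ⇔  (((D ⊓ ¬C) ⊓ E) ⊓ (¬B ⊔ ¬C)) unsat w.r.t. T
   apply at x₀: ¬((¬D ⊔ C))⊑B
   open: L(x₀) ⊇ {B, D, E, ¬A, ¬C, …} (+ ∃-successors)
2. Hence (¬((¬D ⊔ C)) ⊓ E) ⊑ (B ⊓ C): not entailed.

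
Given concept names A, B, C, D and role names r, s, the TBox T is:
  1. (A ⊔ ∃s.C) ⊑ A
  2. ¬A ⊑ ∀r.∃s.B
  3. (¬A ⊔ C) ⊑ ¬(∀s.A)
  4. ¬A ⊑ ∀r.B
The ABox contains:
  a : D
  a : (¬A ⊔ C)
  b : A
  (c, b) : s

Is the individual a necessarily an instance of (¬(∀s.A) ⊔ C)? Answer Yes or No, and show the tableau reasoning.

Yes

1. a : (¬(∀s.A) ⊔ C)?  L(a) = {D, (¬A ⊔ C)} ∪ {(∀s.A ⊓ ¬C)}
   clash {C, ¬C} at a — a ∈ (¬(∀s.A) ⊔ C)
2. Hence a : (¬(∀s.A) ⊔ C): entailed.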